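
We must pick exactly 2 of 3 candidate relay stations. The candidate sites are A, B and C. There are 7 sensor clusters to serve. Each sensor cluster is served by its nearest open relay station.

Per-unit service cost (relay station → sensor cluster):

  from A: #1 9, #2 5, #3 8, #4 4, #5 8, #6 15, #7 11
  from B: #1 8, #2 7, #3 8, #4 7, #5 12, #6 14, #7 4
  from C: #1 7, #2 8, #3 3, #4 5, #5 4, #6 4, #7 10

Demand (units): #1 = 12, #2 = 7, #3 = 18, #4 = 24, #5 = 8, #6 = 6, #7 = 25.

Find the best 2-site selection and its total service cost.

With exactly 2 open, each sensor cluster uses its cheapest among the chosen.
{B, C}: #1→C 7·12=84, #2→B 7·7=49, #3→C 3·18=54, #4→C 5·24=120, #5→C 4·8=32, #6→C 4·6=24, #7→B 4·25=100. Service cost 463.
{A, C}: service cost 575
{A, B}: service cost 619
Among all 3 size-2 choices, {B, C} is lowest.

Choose B and C; total service cost 463.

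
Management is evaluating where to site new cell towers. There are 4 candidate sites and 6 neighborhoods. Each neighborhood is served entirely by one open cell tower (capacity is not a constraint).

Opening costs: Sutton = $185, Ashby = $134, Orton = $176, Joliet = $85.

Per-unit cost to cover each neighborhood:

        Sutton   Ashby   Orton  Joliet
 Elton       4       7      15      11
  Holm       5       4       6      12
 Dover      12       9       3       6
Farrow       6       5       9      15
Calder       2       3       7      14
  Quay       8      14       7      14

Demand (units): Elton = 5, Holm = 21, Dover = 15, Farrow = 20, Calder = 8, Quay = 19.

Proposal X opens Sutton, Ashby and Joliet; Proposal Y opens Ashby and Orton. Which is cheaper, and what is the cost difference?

Proposal Y is cheaper by 135.

Proposal X: {Sutton, Ashby, Joliet}: Elton→Sutton 4·5=20, Holm→Ashby 4·21=84, Dover→Joliet 6·15=90, Farrow→Ashby 5·20=100, Calder→Sutton 2·8=16, Quay→Sutton 8·19=152. Service 462; fixed 404; total 866.
Proposal Y: {Ashby, Orton}: Elton→Ashby 7·5=35, Holm→Ashby 4·21=84, Dover→Orton 3·15=45, Farrow→Ashby 5·20=100, Calder→Ashby 3·8=24, Quay→Orton 7·19=133. Service 421; fixed 310; total 731.
Difference: |866 − 731| = 135.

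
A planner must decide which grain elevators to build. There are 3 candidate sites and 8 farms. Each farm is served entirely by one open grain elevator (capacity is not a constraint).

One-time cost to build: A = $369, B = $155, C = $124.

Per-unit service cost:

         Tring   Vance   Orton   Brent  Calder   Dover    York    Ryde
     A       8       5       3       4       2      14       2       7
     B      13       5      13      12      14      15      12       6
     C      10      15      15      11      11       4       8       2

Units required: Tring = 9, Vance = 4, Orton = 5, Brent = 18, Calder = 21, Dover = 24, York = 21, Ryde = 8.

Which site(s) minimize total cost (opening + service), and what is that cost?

Open A and C; minimum total cost 868.

For any fixed open set, each farm goes to its cheapest open site; total = fixed + service.
{A, C}: Tring→A 8·9=72, Vance→A 5·4=20, Orton→A 3·5=15, Brent→A 4·18=72, Calder→A 2·21=42, Dover→C 4·24=96, York→A 2·21=42, Ryde→C 2·8=16. Service 375; fixed 493; total 868.
{A, B, C}: Tring→A 8·9=72, Vance→A 5·4=20, Orton→A 3·5=15, Brent→A 4·18=72, Calder→A 2·21=42, Dover→C 4·24=96, York→A 2·21=42, Ryde→C 2·8=16. Service 375; fixed 648; total 1023.
{A}: service 655 + fixed 369 = 1024
{C}: service 934 + fixed 124 = 1058
No other subset beats 868.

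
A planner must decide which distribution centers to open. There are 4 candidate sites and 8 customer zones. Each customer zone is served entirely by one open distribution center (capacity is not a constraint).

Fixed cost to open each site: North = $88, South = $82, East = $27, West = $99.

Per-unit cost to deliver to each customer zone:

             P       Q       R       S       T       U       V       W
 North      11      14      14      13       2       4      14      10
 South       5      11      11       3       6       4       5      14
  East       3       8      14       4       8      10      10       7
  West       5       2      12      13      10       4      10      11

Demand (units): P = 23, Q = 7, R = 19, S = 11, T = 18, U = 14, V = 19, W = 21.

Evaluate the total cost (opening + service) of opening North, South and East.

Each customer zone is assigned to its cheapest site among the open ones.
{North, South, East}: P→East 3·23=69, Q→East 8·7=56, R→South 11·19=209, S→South 3·11=33, T→North 2·18=36, U→North 4·14=56, V→South 5·19=95, W→East 7·21=147. Service 701; fixed 197; total 898.

Total cost: 898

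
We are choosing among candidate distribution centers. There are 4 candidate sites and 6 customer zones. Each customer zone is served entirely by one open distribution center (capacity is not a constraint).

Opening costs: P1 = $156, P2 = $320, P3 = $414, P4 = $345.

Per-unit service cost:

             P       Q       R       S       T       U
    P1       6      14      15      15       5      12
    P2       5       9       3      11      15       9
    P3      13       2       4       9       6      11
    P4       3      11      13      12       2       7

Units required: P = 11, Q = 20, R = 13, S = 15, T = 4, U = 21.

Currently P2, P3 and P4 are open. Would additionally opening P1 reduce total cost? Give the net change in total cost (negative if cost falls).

No — net change +156 (cost rises by 156).

Current service cost with {P2, P3, P4}: 402.
Adding P1: each customer zone re-picks its cheapest; new service cost 402, saving 0.
Extra fixed cost: 156. Net change = 156 − 0 = 156.
(Totals: 1481 → 1637.)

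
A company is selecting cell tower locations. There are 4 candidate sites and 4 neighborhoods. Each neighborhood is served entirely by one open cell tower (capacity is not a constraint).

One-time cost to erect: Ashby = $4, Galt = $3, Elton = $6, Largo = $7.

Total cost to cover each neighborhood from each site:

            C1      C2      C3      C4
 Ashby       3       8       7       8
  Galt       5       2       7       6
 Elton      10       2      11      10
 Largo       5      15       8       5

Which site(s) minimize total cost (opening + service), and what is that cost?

Open Galt only; minimum total cost 23.

For any fixed open set, each neighborhood goes to its cheapest open site; total = fixed + service.
{Galt}: C1→Galt 5, C2→Galt 2, C3→Galt 7, C4→Galt 6. Service 20; fixed 3; total 23.
{Ashby, Galt}: C1→Ashby 3, C2→Galt 2, C3→Ashby 7, C4→Galt 6. Service 18; fixed 7; total 25.
{Galt, Elton}: C1→Galt 5, C2→Galt 2, C3→Galt 7, C4→Galt 6. Service 20; fixed 9; total 29.
{Ashby, Galt, Elton, Largo}: C1→Ashby 3, C2→Galt 2, C3→Ashby 7, C4→Largo 5. Service 17; fixed 20; total 37.
(All 15 nonempty subsets were checked; Galt only is lowest.)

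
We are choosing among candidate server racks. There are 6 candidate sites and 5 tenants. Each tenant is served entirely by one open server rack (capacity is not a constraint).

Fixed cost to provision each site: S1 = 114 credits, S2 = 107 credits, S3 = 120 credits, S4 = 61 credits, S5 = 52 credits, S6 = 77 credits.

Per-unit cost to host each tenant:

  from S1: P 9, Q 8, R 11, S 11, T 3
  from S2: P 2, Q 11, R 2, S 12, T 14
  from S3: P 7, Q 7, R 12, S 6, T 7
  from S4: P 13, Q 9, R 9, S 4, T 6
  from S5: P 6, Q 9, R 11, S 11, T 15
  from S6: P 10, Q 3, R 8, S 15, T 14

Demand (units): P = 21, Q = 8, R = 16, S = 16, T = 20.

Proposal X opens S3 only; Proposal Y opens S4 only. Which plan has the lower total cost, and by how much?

Proposal Y is cheaper by 17.

Proposal X: {S3}: P→S3 7·21=147, Q→S3 7·8=56, R→S3 12·16=192, S→S3 6·16=96, T→S3 7·20=140. Service 631; fixed 120; total 751.
Proposal Y: {S4}: P→S4 13·21=273, Q→S4 9·8=72, R→S4 9·16=144, S→S4 4·16=64, T→S4 6·20=120. Service 673; fixed 61; total 734.
Difference: |751 − 734| = 17.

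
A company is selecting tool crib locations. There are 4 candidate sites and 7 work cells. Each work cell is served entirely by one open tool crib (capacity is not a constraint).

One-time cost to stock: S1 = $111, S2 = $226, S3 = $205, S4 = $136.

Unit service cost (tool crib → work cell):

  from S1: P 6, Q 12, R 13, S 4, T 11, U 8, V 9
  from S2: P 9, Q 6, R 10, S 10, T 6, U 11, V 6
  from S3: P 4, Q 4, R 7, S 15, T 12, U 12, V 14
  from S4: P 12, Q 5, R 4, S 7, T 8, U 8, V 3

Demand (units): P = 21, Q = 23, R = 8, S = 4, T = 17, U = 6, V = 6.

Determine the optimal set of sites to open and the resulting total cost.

For any fixed open set, each work cell goes to its cheapest open site; total = fixed + service.
{S1, S4}: P→S1 6·21=126, Q→S4 5·23=115, R→S4 4·8=32, S→S1 4·4=16, T→S4 8·17=136, U→S1 8·6=48, V→S4 3·6=18. Service 491; fixed 247; total 738.
{S4}: service 629 + fixed 136 = 765
{S3, S4}: P→S3 4·21=84, Q→S3 4·23=92, R→S4 4·8=32, S→S4 7·4=28, T→S4 8·17=136, U→S4 8·6=48, V→S4 3·6=18. Service 438; fixed 341; total 779.
{S1, S2, S3, S4}: service 392 + fixed 678 = 1070
No other subset beats 738.

Open S1 and S4; minimum total cost 738.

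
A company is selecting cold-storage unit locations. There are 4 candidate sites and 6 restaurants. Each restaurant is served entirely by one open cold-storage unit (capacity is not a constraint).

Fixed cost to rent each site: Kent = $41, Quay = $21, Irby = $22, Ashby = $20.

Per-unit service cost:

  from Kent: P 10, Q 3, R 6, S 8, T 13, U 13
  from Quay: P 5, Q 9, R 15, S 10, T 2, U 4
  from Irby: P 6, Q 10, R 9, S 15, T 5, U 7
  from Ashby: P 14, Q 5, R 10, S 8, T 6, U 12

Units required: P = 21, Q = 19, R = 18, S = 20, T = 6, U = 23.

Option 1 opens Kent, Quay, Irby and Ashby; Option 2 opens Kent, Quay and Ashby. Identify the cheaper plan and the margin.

Option 2 is cheaper by 22.

Option 1: {Kent, Quay, Irby, Ashby}: P→Quay 5·21=105, Q→Kent 3·19=57, R→Kent 6·18=108, S→Kent 8·20=160, T→Quay 2·6=12, U→Quay 4·23=92. Service 534; fixed 104; total 638.
Option 2: {Kent, Quay, Ashby}: P→Quay 5·21=105, Q→Kent 3·19=57, R→Kent 6·18=108, S→Kent 8·20=160, T→Quay 2·6=12, U→Quay 4·23=92. Service 534; fixed 82; total 616.
Difference: |638 − 616| = 22.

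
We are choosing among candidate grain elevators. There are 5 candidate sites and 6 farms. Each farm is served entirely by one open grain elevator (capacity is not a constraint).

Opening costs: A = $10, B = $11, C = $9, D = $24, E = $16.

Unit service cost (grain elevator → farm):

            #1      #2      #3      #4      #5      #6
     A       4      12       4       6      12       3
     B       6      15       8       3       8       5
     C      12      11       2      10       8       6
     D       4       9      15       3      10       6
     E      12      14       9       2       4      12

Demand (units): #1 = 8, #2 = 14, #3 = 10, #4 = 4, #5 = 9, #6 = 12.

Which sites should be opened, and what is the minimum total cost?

Open A, C, D and E; minimum total cost 317.

For any fixed open set, each farm goes to its cheapest open site; total = fixed + service.
{A, C, D, E}: #1→A 4·8=32, #2→D 9·14=126, #3→C 2·10=20, #4→E 2·4=8, #5→E 4·9=36, #6→A 3·12=36. Service 258; fixed 59; total 317.
{A, C, E}: #1→A 4·8=32, #2→C 11·14=154, #3→C 2·10=20, #4→E 2·4=8, #5→E 4·9=36, #6→A 3·12=36. Service 286; fixed 35; total 321.
{A, B, C, D, E}: service 258 + fixed 70 = 328
{C}: #1→C 12·8=96, #2→C 11·14=154, #3→C 2·10=20, #4→C 10·4=40, #5→C 8·9=72, #6→C 6·12=72. Service 454; fixed 9; total 463.
No other subset beats 317.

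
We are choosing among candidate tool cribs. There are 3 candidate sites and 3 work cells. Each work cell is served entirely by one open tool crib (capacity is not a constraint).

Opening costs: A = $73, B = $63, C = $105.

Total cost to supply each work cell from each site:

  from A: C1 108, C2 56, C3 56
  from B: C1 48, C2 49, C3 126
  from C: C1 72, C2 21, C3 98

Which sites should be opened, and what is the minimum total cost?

Open B only; minimum total cost 286.

For any fixed open set, each work cell goes to its cheapest open site; total = fixed + service.
{B}: C1→B 48, C2→B 49, C3→B 126. Service 223; fixed 63; total 286.
{A, B}: service 153 + fixed 136 = 289
{A}: C1→A 108, C2→A 56, C3→A 56. Service 220; fixed 73; total 293.
{A, B, C}: service 125 + fixed 241 = 366
No other subset beats 286.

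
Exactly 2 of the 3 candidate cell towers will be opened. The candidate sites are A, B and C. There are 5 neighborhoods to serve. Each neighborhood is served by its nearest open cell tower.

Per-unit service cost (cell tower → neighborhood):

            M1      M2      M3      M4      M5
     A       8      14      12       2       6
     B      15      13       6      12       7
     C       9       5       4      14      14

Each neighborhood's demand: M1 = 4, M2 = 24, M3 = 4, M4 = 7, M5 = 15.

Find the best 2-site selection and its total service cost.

Choose A and C; total service cost 272.

With exactly 2 open, each neighborhood uses its cheapest among the chosen.
{A, C}: M1→A 8·4=32, M2→C 5·24=120, M3→C 4·4=16, M4→A 2·7=14, M5→A 6·15=90. Service cost 272.
{B, C}: service cost 361
{A, B}: service cost 472
Among all 3 size-2 choices, {A, C} is lowest.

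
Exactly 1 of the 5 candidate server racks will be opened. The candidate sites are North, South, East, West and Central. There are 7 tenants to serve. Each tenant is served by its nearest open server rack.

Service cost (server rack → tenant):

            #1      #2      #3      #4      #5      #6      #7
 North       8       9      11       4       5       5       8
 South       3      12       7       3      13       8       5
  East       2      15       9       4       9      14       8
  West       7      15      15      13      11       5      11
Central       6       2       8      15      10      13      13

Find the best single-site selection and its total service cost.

Choose North only; total service cost 50.

With exactly 1 open, each tenant uses its cheapest among the chosen.
{North}: #1→North 8, #2→North 9, #3→North 11, #4→North 4, #5→North 5, #6→North 5, #7→North 8. Service cost 50.
{South}: service cost 51
{East}: service cost 61
Among all 5 size-1 choices, {North} is lowest.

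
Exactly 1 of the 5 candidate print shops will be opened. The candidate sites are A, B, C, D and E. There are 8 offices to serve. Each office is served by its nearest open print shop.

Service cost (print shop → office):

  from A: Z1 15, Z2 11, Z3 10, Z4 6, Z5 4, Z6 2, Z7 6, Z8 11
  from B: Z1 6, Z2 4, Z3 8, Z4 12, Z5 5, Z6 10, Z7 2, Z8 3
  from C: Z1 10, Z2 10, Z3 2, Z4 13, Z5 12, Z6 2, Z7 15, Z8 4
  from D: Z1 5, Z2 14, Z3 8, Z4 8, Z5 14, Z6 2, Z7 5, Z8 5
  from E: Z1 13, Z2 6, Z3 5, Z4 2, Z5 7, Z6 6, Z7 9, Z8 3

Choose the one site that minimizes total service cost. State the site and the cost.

With exactly 1 open, each office uses its cheapest among the chosen.
{B}: Z1→B 6, Z2→B 4, Z3→B 8, Z4→B 12, Z5→B 5, Z6→B 10, Z7→B 2, Z8→B 3. Service cost 50.
{E}: service cost 51
{D}: service cost 61
Among all 5 size-1 choices, {B} is lowest.

Choose B only; total service cost 50.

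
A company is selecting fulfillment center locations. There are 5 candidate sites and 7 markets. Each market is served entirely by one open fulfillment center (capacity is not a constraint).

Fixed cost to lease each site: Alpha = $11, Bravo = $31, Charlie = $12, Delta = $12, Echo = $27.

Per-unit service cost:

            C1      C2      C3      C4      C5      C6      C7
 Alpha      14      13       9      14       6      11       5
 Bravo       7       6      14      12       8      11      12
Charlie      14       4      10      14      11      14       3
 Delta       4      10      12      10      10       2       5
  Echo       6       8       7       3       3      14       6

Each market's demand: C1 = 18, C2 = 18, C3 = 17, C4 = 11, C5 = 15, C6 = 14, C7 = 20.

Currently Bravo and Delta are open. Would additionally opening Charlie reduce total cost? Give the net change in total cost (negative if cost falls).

Yes — net change −98 (cost falls by 98).

Current service cost with {Bravo, Delta}: 742.
Adding Charlie: each market re-picks its cheapest; new service cost 632, saving 110.
Extra fixed cost: 12. Net change = 12 − 110 = -98.
(Totals: 785 → 687.)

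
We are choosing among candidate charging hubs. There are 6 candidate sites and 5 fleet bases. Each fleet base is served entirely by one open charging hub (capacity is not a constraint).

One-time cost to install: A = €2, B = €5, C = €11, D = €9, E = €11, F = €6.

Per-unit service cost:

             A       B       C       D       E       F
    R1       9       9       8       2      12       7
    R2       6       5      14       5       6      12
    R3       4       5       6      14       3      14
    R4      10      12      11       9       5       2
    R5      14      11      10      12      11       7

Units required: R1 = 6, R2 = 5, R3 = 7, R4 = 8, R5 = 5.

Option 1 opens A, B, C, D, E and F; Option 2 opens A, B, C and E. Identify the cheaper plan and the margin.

Option 1: {A, B, C, D, E, F}: R1→D 2·6=12, R2→B 5·5=25, R3→E 3·7=21, R4→F 2·8=16, R5→F 7·5=35. Service 109; fixed 44; total 153.
Option 2: {A, B, C, E}: R1→C 8·6=48, R2→B 5·5=25, R3→E 3·7=21, R4→E 5·8=40, R5→C 10·5=50. Service 184; fixed 29; total 213.
Difference: |153 − 213| = 60.

Option 1 is cheaper by 60.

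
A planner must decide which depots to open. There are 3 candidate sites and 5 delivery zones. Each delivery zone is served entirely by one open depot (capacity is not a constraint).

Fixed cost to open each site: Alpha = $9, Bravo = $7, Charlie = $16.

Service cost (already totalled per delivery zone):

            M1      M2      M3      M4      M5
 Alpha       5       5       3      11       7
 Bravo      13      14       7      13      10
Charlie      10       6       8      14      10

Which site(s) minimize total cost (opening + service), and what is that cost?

Open Alpha only; minimum total cost 40.

For any fixed open set, each delivery zone goes to its cheapest open site; total = fixed + service.
{Alpha}: M1→Alpha 5, M2→Alpha 5, M3→Alpha 3, M4→Alpha 11, M5→Alpha 7. Service 31; fixed 9; total 40.
{Alpha, Bravo}: M1→Alpha 5, M2→Alpha 5, M3→Alpha 3, M4→Alpha 11, M5→Alpha 7. Service 31; fixed 16; total 47.
{Alpha, Charlie}: M1→Alpha 5, M2→Alpha 5, M3→Alpha 3, M4→Alpha 11, M5→Alpha 7. Service 31; fixed 25; total 56.
{Alpha, Bravo, Charlie}: service 31 + fixed 32 = 63
No other subset beats 40.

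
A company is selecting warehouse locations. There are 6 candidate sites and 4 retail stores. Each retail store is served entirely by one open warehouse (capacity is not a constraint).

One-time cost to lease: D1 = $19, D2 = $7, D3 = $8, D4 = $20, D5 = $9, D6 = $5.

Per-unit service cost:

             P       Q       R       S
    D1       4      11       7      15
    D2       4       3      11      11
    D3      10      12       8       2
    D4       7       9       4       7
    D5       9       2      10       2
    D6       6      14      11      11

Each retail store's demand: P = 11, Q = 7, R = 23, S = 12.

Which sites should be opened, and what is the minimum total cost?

For any fixed open set, each retail store goes to its cheapest open site; total = fixed + service.
{D2, D4, D5}: P→D2 4·11=44, Q→D5 2·7=14, R→D4 4·23=92, S→D5 2·12=24. Service 174; fixed 36; total 210.
{D2, D4, D5, D6}: service 174 + fixed 41 = 215
{D2, D3, D4}: service 181 + fixed 35 = 216
{D1, D2, D3, D4, D5, D6}: service 174 + fixed 68 = 242
No other subset beats 210.

Open D2, D4 and D5; minimum total cost 210.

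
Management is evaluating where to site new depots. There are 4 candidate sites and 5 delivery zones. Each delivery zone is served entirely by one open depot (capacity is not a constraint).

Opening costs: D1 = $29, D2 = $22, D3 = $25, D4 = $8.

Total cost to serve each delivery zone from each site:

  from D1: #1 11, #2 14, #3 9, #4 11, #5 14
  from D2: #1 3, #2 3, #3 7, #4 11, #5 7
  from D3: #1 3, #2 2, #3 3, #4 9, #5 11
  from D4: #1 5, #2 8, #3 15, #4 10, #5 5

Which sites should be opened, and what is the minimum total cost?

Open D4 only; minimum total cost 51.

For any fixed open set, each delivery zone goes to its cheapest open site; total = fixed + service.
{D4}: #1→D4 5, #2→D4 8, #3→D4 15, #4→D4 10, #5→D4 5. Service 43; fixed 8; total 51.
{D2}: service 31 + fixed 22 = 53
{D3}: service 28 + fixed 25 = 53
{D1, D2, D3, D4}: service 22 + fixed 84 = 106
No other subset beats 51.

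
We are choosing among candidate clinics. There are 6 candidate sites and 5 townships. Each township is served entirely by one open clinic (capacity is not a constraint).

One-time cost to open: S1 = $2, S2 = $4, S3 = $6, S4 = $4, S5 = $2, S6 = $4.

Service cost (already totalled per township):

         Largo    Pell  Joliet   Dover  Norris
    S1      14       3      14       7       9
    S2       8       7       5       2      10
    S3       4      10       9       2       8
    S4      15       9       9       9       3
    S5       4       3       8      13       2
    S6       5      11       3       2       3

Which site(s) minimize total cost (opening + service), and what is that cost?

For any fixed open set, each township goes to its cheapest open site; total = fixed + service.
{S5, S6}: Largo→S5 4, Pell→S5 3, Joliet→S6 3, Dover→S6 2, Norris→S5 2. Service 14; fixed 6; total 20.
{S1, S5, S6}: service 14 + fixed 8 = 22
{S1, S6}: Largo→S6 5, Pell→S1 3, Joliet→S6 3, Dover→S6 2, Norris→S6 3. Service 16; fixed 6; total 22.
{S1, S2, S3, S4, S5, S6}: service 14 + fixed 22 = 36
No other subset beats 20.

Open S5 and S6; minimum total cost 20.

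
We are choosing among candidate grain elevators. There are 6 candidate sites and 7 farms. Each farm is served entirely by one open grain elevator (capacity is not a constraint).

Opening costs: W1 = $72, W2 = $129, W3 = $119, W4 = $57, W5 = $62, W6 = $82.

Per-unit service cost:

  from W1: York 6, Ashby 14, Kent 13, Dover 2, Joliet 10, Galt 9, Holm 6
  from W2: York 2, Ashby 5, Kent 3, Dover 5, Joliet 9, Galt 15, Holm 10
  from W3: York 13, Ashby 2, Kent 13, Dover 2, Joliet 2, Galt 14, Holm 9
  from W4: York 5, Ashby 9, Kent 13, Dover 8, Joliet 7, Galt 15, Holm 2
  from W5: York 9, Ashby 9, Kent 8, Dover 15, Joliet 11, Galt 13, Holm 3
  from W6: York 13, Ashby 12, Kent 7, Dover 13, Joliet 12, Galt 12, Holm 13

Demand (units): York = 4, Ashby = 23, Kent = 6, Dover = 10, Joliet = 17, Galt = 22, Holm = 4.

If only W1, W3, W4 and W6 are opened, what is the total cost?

Each farm is assigned to its cheapest site among the open ones.
{W1, W3, W4, W6}: York→W4 5·4=20, Ashby→W3 2·23=46, Kent→W6 7·6=42, Dover→W1 2·10=20, Joliet→W3 2·17=34, Galt→W1 9·22=198, Holm→W4 2·4=8. Service 368; fixed 330; total 698.

Total cost: 698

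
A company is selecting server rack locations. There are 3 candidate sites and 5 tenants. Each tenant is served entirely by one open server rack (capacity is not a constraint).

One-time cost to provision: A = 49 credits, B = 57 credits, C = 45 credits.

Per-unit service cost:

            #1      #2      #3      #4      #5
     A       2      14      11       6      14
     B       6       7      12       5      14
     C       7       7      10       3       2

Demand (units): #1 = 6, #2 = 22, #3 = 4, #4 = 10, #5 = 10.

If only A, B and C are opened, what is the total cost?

Total cost: 407

Each tenant is assigned to its cheapest site among the open ones.
{A, B, C}: #1→A 2·6=12, #2→B 7·22=154, #3→C 10·4=40, #4→C 3·10=30, #5→C 2·10=20. Service 256; fixed 151; total 407.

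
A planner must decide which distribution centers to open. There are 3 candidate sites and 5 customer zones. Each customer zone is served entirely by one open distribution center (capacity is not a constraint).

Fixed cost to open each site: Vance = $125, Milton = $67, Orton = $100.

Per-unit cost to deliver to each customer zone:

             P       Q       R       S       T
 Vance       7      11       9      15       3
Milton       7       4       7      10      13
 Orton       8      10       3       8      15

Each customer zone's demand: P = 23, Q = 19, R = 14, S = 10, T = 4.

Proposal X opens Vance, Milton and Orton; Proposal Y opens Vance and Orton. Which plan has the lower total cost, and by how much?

Proposal X is cheaper by 47.

Proposal X: {Vance, Milton, Orton}: P→Vance 7·23=161, Q→Milton 4·19=76, R→Orton 3·14=42, S→Orton 8·10=80, T→Vance 3·4=12. Service 371; fixed 292; total 663.
Proposal Y: {Vance, Orton}: P→Vance 7·23=161, Q→Orton 10·19=190, R→Orton 3·14=42, S→Orton 8·10=80, T→Vance 3·4=12. Service 485; fixed 225; total 710.
Difference: |663 − 710| = 47.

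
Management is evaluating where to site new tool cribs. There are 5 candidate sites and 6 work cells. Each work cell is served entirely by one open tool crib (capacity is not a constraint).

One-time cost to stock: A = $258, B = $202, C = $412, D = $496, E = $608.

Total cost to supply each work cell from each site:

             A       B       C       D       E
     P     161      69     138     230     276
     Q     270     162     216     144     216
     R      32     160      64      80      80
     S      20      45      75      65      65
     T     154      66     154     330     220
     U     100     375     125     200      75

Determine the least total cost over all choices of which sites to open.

Minimum total cost: 909

For any fixed open set, each work cell goes to its cheapest open site; total = fixed + service.
{A, B}: P→B 69, Q→B 162, R→A 32, S→A 20, T→B 66, U→A 100. Service 449; fixed 460; total 909.
{A}: P→A 161, Q→A 270, R→A 32, S→A 20, T→A 154, U→A 100. Service 737; fixed 258; total 995.
{B}: service 877 + fixed 202 = 1079
{A, B, C, D, E}: service 406 + fixed 1976 = 2382
No other subset beats 909.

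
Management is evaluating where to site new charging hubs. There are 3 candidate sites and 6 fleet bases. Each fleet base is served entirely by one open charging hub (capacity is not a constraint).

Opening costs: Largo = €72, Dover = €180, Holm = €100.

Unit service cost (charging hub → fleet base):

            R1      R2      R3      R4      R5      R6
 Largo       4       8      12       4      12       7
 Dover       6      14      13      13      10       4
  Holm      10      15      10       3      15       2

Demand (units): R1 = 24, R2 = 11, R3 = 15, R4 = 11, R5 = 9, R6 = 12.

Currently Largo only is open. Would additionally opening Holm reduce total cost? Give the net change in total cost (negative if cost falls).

Current service cost with {Largo}: 600.
Adding Holm: each fleet base re-picks its cheapest; new service cost 499, saving 101.
Extra fixed cost: 100. Net change = 100 − 101 = -1.
(Totals: 672 → 671.)

Yes — net change −1 (cost falls by 1).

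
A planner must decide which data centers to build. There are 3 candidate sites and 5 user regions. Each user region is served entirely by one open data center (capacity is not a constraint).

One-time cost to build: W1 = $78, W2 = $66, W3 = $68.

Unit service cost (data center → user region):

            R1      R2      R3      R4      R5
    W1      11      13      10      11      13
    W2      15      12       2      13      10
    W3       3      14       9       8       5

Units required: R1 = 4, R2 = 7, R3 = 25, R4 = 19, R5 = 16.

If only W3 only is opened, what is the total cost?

Each user region is assigned to its cheapest site among the open ones.
{W3}: R1→W3 3·4=12, R2→W3 14·7=98, R3→W3 9·25=225, R4→W3 8·19=152, R5→W3 5·16=80. Service 567; fixed 68; total 635.

Total cost: 635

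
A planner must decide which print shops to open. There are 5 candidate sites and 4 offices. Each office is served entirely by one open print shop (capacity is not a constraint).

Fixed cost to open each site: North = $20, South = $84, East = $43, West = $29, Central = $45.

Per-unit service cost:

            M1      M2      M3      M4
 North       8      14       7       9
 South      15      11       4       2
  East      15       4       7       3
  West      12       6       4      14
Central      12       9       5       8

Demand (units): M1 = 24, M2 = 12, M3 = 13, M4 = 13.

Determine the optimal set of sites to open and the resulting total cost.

Open North, East and West; minimum total cost 423.

For any fixed open set, each office goes to its cheapest open site; total = fixed + service.
{North, East, West}: M1→North 8·24=192, M2→East 4·12=48, M3→West 4·13=52, M4→East 3·13=39. Service 331; fixed 92; total 423.
{North, East}: service 370 + fixed 63 = 433
{North, East, Central}: M1→North 8·24=192, M2→East 4·12=48, M3→Central 5·13=65, M4→East 3·13=39. Service 344; fixed 108; total 452.
{North, South, East, West, Central}: M1→North 8·24=192, M2→East 4·12=48, M3→South 4·13=52, M4→South 2·13=26. Service 318; fixed 221; total 539.
No other subset beats 423.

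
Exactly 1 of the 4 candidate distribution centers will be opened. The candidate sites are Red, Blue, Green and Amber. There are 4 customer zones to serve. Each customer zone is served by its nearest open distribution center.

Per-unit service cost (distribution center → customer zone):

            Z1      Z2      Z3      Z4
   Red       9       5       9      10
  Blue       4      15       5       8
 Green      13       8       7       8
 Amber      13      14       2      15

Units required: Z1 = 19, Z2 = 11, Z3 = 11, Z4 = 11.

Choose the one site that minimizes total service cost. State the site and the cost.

Choose Blue only; total service cost 384.

With exactly 1 open, each customer zone uses its cheapest among the chosen.
{Blue}: Z1→Blue 4·19=76, Z2→Blue 15·11=165, Z3→Blue 5·11=55, Z4→Blue 8·11=88. Service cost 384.
{Red}: service cost 435
{Green}: service cost 500
Among all 4 size-1 choices, {Blue} is lowest.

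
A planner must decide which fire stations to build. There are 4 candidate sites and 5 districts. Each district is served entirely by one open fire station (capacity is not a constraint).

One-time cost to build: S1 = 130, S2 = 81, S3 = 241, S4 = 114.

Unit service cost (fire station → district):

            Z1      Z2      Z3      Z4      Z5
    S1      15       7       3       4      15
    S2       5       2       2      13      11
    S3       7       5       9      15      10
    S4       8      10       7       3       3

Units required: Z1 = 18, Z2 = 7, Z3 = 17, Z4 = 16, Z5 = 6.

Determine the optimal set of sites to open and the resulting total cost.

Open S2 and S4; minimum total cost 399.

For any fixed open set, each district goes to its cheapest open site; total = fixed + service.
{S2, S4}: Z1→S2 5·18=90, Z2→S2 2·7=14, Z3→S2 2·17=34, Z4→S4 3·16=48, Z5→S4 3·6=18. Service 204; fixed 195; total 399.
{S1, S2}: Z1→S2 5·18=90, Z2→S2 2·7=14, Z3→S2 2·17=34, Z4→S1 4·16=64, Z5→S2 11·6=66. Service 268; fixed 211; total 479.
{S2}: service 412 + fixed 81 = 493
{S1, S2, S3, S4}: service 204 + fixed 566 = 770
No other subset beats 399.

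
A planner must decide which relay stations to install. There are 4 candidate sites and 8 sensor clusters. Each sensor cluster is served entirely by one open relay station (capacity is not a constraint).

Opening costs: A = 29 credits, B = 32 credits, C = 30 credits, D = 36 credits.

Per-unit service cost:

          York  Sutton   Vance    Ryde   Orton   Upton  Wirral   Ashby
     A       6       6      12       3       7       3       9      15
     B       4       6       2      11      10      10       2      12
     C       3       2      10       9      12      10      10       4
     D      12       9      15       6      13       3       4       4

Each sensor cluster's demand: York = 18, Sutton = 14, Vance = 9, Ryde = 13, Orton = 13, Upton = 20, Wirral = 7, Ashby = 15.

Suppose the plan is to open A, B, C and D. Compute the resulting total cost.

Total cost: 491

Each sensor cluster is assigned to its cheapest site among the open ones.
{A, B, C, D}: York→C 3·18=54, Sutton→C 2·14=28, Vance→B 2·9=18, Ryde→A 3·13=39, Orton→A 7·13=91, Upton→A 3·20=60, Wirral→B 2·7=14, Ashby→C 4·15=60. Service 364; fixed 127; total 491.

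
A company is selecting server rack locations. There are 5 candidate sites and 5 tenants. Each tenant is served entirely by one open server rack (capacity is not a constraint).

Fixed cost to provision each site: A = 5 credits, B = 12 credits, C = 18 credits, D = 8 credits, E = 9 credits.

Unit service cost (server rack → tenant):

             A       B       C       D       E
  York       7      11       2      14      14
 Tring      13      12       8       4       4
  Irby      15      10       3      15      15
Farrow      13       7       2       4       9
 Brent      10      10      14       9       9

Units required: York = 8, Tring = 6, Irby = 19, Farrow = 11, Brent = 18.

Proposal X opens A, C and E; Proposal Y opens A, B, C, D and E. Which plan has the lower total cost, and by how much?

Proposal X: {A, C, E}: York→C 2·8=16, Tring→E 4·6=24, Irby→C 3·19=57, Farrow→C 2·11=22, Brent→E 9·18=162. Service 281; fixed 32; total 313.
Proposal Y: {A, B, C, D, E}: York→C 2·8=16, Tring→D 4·6=24, Irby→C 3·19=57, Farrow→C 2·11=22, Brent→D 9·18=162. Service 281; fixed 52; total 333.
Difference: |313 − 333| = 20.

Proposal X is cheaper by 20.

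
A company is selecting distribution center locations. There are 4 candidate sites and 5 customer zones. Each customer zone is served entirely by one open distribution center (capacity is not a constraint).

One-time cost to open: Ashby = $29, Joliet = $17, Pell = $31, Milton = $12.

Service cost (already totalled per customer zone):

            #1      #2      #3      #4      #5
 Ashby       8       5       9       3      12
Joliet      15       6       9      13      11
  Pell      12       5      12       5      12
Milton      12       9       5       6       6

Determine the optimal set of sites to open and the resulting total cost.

For any fixed open set, each customer zone goes to its cheapest open site; total = fixed + service.
{Milton}: #1→Milton 12, #2→Milton 9, #3→Milton 5, #4→Milton 6, #5→Milton 6. Service 38; fixed 12; total 50.
{Joliet, Milton}: service 35 + fixed 29 = 64
{Ashby}: service 37 + fixed 29 = 66
{Ashby, Joliet, Pell, Milton}: service 27 + fixed 89 = 116
No other subset beats 50.

Open Milton only; minimum total cost 50.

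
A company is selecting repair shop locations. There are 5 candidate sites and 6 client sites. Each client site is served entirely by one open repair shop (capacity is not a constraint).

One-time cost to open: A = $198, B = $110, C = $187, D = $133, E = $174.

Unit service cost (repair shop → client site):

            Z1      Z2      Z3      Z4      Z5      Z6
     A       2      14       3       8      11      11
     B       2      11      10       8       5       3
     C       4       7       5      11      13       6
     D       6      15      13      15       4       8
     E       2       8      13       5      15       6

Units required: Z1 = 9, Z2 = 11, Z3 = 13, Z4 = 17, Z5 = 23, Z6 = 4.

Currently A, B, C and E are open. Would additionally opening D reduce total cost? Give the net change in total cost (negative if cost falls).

Current service cost with {A, B, C, E}: 346.
Adding D: each client site re-picks its cheapest; new service cost 323, saving 23.
Extra fixed cost: 133. Net change = 133 − 23 = 110.
(Totals: 1015 → 1125.)

No — net change +110 (cost rises by 110).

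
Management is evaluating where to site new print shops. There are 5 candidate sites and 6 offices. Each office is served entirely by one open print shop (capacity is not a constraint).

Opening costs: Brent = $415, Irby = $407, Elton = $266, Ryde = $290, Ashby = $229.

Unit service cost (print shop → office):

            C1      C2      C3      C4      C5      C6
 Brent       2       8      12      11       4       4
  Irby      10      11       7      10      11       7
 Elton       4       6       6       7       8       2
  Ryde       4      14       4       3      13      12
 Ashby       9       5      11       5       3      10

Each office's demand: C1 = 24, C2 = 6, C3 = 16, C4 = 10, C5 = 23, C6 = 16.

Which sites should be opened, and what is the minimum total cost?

Open Elton only; minimum total cost 780.

For any fixed open set, each office goes to its cheapest open site; total = fixed + service.
{Elton}: C1→Elton 4·24=96, C2→Elton 6·6=36, C3→Elton 6·16=96, C4→Elton 7·10=70, C5→Elton 8·23=184, C6→Elton 2·16=32. Service 514; fixed 266; total 780.
{Elton, Ashby}: C1→Elton 4·24=96, C2→Ashby 5·6=30, C3→Elton 6·16=96, C4→Ashby 5·10=50, C5→Ashby 3·23=69, C6→Elton 2·16=32. Service 373; fixed 495; total 868.
{Ashby}: C1→Ashby 9·24=216, C2→Ashby 5·6=30, C3→Ashby 11·16=176, C4→Ashby 5·10=50, C5→Ashby 3·23=69, C6→Ashby 10·16=160. Service 701; fixed 229; total 930.
{Brent, Irby, Elton, Ryde, Ashby}: service 273 + fixed 1607 = 1880
No other subset beats 780.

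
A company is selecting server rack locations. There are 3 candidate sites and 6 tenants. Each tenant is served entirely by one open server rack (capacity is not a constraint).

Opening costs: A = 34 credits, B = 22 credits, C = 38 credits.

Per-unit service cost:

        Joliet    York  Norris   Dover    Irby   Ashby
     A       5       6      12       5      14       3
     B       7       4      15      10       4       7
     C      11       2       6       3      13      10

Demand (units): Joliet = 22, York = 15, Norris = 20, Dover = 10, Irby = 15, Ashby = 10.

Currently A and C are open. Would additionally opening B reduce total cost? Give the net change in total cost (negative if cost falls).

Yes — net change −113 (cost falls by 113).

Current service cost with {A, C}: 515.
Adding B: each tenant re-picks its cheapest; new service cost 380, saving 135.
Extra fixed cost: 22. Net change = 22 − 135 = -113.
(Totals: 587 → 474.)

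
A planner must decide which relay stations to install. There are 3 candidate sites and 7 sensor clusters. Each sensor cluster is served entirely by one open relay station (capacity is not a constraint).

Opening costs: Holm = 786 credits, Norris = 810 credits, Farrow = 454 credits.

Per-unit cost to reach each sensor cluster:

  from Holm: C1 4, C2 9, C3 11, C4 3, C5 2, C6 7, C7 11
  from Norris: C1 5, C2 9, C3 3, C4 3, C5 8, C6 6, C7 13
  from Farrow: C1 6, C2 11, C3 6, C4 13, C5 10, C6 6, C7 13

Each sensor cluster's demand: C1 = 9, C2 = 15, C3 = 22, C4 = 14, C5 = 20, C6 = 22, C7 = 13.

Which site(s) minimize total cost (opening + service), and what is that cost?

Open Farrow only; minimum total cost 1488.

For any fixed open set, each sensor cluster goes to its cheapest open site; total = fixed + service.
{Farrow}: C1→Farrow 6·9=54, C2→Farrow 11·15=165, C3→Farrow 6·22=132, C4→Farrow 13·14=182, C5→Farrow 10·20=200, C6→Farrow 6·22=132, C7→Farrow 13·13=169. Service 1034; fixed 454; total 1488.
{Norris}: C1→Norris 5·9=45, C2→Norris 9·15=135, C3→Norris 3·22=66, C4→Norris 3·14=42, C5→Norris 8·20=160, C6→Norris 6·22=132, C7→Norris 13·13=169. Service 749; fixed 810; total 1559.
{Holm}: service 792 + fixed 786 = 1578
{Holm, Norris, Farrow}: service 594 + fixed 2050 = 2644
No other subset beats 1488.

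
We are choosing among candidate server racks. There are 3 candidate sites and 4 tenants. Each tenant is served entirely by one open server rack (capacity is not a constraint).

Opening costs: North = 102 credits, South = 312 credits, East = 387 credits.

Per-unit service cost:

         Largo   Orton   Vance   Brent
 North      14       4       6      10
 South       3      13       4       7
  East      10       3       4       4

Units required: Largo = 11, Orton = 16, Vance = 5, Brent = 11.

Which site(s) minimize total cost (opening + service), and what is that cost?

Open North only; minimum total cost 460.

For any fixed open set, each tenant goes to its cheapest open site; total = fixed + service.
{North}: Largo→North 14·11=154, Orton→North 4·16=64, Vance→North 6·5=30, Brent→North 10·11=110. Service 358; fixed 102; total 460.
{North, South}: Largo→South 3·11=33, Orton→North 4·16=64, Vance→South 4·5=20, Brent→South 7·11=77. Service 194; fixed 414; total 608.
{East}: service 222 + fixed 387 = 609
{North, South, East}: service 145 + fixed 801 = 946
No other subset beats 460.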